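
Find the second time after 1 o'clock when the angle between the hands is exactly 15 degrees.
At t minutes past 1:00, the hour hand is at 30 x 1 + 0.5t degrees and the minute hand is at 6t degrees.
The smaller angle between them is 15 degrees when |30H - 5.5t| = 15 or |30H - 5.5t| = 345.
With H = 1, solve 30 x 1 - 5.5t = +/- target for each target:
  t = (30 x 1 - 15) / 5.5 = 2.73
  t = (30 x 1 + 15) / 5.5 = 8.18
  t = (30 x 1 - 345) / 5.5 = -57.27 (outside (0, 60))
  t = (30 x 1 + 345) / 5.5 = 68.18 (outside (0, 60))
Valid solutions in (0, 60): {2.73, 8.18} minutes.
The second occurrence is t = 8.18 minutes.
The hands form a 15-degree angle at 8.18 minutes past 1:00.

Final answer: 8.18 minutes past 1:00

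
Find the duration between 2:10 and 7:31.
From 2:10 to 7:31:
(7 x 60 + 31) - (2 x 60 + 10) = 451 - 130 = 321 minutes
= 5 hours and 21 minutes

Final answer: 5 hours and 21 minutes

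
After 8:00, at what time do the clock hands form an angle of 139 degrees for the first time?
At t minutes past 8:00, the hour hand is at 30 x 8 + 0.5t degrees and the minute hand is at 6t degrees.
The smaller angle between them is 139 degrees when |30H - 5.5t| = 139 or |30H - 5.5t| = 221.
With H = 8, solve 30 x 8 - 5.5t = +/- target for each target:
  t = (30 x 8 - 139) / 5.5 = 18.36
  t = (30 x 8 + 139) / 5.5 = 68.91 (outside (0, 60))
  t = (30 x 8 - 221) / 5.5 = 3.45
  t = (30 x 8 + 221) / 5.5 = 83.82 (outside (0, 60))
Valid solutions in (0, 60): {3.45, 18.36} minutes.
The first occurrence is t = 3.45 minutes.
The hands form a 139-degree angle at 3.45 minutes past 8:00.

Final answer: 3.45 minutes past 8:00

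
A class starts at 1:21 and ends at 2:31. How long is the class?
From 1:21 to 2:31:
(2 x 60 + 31) - (1 x 60 + 21) = 151 - 81 = 70 minutes
= 1 hour and 10 minutes

Final answer: 1 hour and 10 minutes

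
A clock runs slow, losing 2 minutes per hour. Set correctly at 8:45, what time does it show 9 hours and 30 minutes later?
For every 60 true minutes, the faulty clock advances 60 - 2 = 58 minutes.
True elapsed: 9 hours and 30 minutes = 570 minutes.
Faulty clock advances: 570 x 58/60 = 551 minutes (drift: 19 minutes behind).
Shown time: 8:45 + 551 minutes = 5:56.

Final answer: 5:56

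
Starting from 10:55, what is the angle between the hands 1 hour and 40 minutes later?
First find the time 1 hour and 40 minutes after 10:55.
Total minutes: 10 x 60 + 55 + 1 x 60 + 40 = 755.
755 mod 720 = 35 minutes = 12:35.
Now compute the angle at 12:35:
Hour hand: 0 x 30 + 35 x 0.5 = 17.5 degrees
Minute hand: 35 x 6 = 210 degrees
Difference: |17.5 - 210| = 192.5 degrees
Smaller angle: 360 - 192.5 = 167.5 degrees

Final answer: 167.5 degrees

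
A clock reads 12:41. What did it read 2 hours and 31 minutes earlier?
Starting time: 12:41 = 41 total minutes past 12:00
Subtracting: 2 hours and 31 minutes = 151 minutes
41 - 151 = -110 (negative, add 12 hours = 720) = 610 minutes
= 10 hours and 10 minutes past 12:00 = 10:10

Final answer: 10:10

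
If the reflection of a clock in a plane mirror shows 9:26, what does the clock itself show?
Reflection across the vertical (12-6) axis maps a hand at angle A degrees to (360 - A) degrees, which sends a reading of T minutes past 12:00 to (720 - T) minutes past 12:00.
Mirror reads 9:26 = 566 minutes past 12:00.
Actual time: (720 - 566) mod 720 = 154 minutes = 2:34.

Final answer: 2:34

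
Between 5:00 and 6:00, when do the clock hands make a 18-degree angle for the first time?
At t minutes past 5:00, the hour hand is at 30 x 5 + 0.5t degrees and the minute hand is at 6t degrees.
The smaller angle between them is 18 degrees when |30H - 5.5t| = 18 or |30H - 5.5t| = 342.
With H = 5, solve 30 x 5 - 5.5t = +/- target for each target:
  t = (30 x 5 - 18) / 5.5 = 24
  t = (30 x 5 + 18) / 5.5 = 30.55
  t = (30 x 5 - 342) / 5.5 = -34.91 (outside (0, 60))
  t = (30 x 5 + 342) / 5.5 = 89.45 (outside (0, 60))
Valid solutions in (0, 60): {24, 30.55} minutes.
The first occurrence is t = 24 minutes.
The hands form a 18-degree angle at 24 minutes past 5:00.

Final answer: 24 minutes past 5:00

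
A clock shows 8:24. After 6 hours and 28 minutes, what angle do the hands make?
First find the time 6 hours and 28 minutes after 8:24.
Total minutes: 8 x 60 + 24 + 6 x 60 + 28 = 892.
892 mod 720 = 172 minutes = 2:52.
Now compute the angle at 2:52:
Hour hand: 2 x 30 + 52 x 0.5 = 86 degrees
Minute hand: 52 x 6 = 312 degrees
Difference: |86 - 312| = 226 degrees
Smaller angle: 360 - 226 = 134 degrees

Final answer: 134 degrees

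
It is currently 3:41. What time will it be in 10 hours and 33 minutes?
Starting time: 3:41
Adding 33 minutes to 41 minutes: 41 + 33 = 74 minutes = 1 hour and 14 minutes
Adding 10 hours: 3 + 10 + 1 (carry) = 14 - 12 = 2
Final time: 2:14

Final answer: 2:14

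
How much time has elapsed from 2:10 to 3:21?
From 2:10 to 3:21:
(3 x 60 + 21) - (2 x 60 + 10) = 201 - 130 = 71 minutes
= 1 hour and 11 minutes

Final answer: 1 hour and 11 minutes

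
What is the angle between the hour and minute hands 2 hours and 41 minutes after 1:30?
First find the time 2 hours and 41 minutes after 1:30.
Total minutes: 1 x 60 + 30 + 2 x 60 + 41 = 251.
251 mod 720 = 251 minutes = 4:11.
Now compute the angle at 4:11:
Hour hand: 4 x 30 + 11 x 0.5 = 125.5 degrees
Minute hand: 11 x 6 = 66 degrees
Difference: |125.5 - 66| = 59.5 degrees
The angle is 59.5 degrees

Final answer: 59.5 degrees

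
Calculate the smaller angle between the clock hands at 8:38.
Hour hand position: 8 x 30 + 38 x 0.5 = 259 degrees
Minute hand position: 38 x 6 = 228 degrees
Difference: |259 - 228| = 31 degrees
The angle between the hands is 31 degrees

Final answer: 31 degrees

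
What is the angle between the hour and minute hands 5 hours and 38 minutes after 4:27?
First find the time 5 hours and 38 minutes after 4:27.
Total minutes: 4 x 60 + 27 + 5 x 60 + 38 = 605.
605 mod 720 = 605 minutes = 10:05.
Now compute the angle at 10:05:
Hour hand: 10 x 30 + 5 x 0.5 = 302.5 degrees
Minute hand: 5 x 6 = 30 degrees
Difference: |302.5 - 30| = 272.5 degrees
Smaller angle: 360 - 272.5 = 87.5 degrees

Final answer: 87.5 degrees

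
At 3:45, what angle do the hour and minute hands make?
Hour hand position: 3 x 30 + 45 x 0.5 = 112.5 degrees
Minute hand position: 45 x 6 = 270 degrees
Difference: |112.5 - 270| = 157.5 degrees
The angle between the hands is 157.5 degrees

Final answer: 157.5 degrees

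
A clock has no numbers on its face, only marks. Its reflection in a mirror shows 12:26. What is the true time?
Reflection across the vertical (12-6) axis maps a hand at angle A degrees to (360 - A) degrees, which sends a reading of T minutes past 12:00 to (720 - T) minutes past 12:00.
Mirror reads 12:26 = 26 minutes past 12:00.
Actual time: (720 - 26) mod 720 = 694 minutes = 11:34.

Final answer: 11:34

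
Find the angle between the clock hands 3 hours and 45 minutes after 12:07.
First find the time 3 hours and 45 minutes after 12:07.
Total minutes: 12 x 60 + 7 + 3 x 60 + 45 = 952.
952 mod 720 = 232 minutes = 3:52.
Now compute the angle at 3:52:
Hour hand: 3 x 30 + 52 x 0.5 = 116 degrees
Minute hand: 52 x 6 = 312 degrees
Difference: |116 - 312| = 196 degrees
Smaller angle: 360 - 196 = 164 degrees

Final answer: 164 degrees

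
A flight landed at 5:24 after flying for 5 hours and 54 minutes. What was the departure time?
Starting time: 5:24 = 324 total minutes past 12:00
Subtracting: 5 hours and 54 minutes = 354 minutes
324 - 354 = -30 (negative, add 12 hours = 720) = 690 minutes
= 11 hours and 30 minutes past 12:00 = 11:30

Final answer: 11:30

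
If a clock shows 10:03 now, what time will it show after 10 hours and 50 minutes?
Starting time: 10:03
Adding 50 minutes to 3 minutes: 3 + 50 = 53 minutes
Adding 10 hours: 10 + 10 = 20 - 12 = 8
Final time: 8:53

Final answer: 8:53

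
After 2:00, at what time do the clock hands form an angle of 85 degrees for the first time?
At t minutes past 2:00, the hour hand is at 30 x 2 + 0.5t degrees and the minute hand is at 6t degrees.
The smaller angle between them is 85 degrees when |30H - 5.5t| = 85 or |30H - 5.5t| = 275.
With H = 2, solve 30 x 2 - 5.5t = +/- target for each target:
  t = (30 x 2 - 85) / 5.5 = -4.55 (outside (0, 60))
  t = (30 x 2 + 85) / 5.5 = 26.36
  t = (30 x 2 - 275) / 5.5 = -39.09 (outside (0, 60))
  t = (30 x 2 + 275) / 5.5 = 60.91 (outside (0, 60))
Valid solutions in (0, 60): {26.36} minutes.
The first occurrence is t = 26.36 minutes.
The hands form a 85-degree angle at 26.36 minutes past 2:00.

Final answer: 26.36 minutes past 2:00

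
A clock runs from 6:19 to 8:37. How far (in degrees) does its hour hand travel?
The hour hand moves 0.5 degrees per minute.
Time elapsed: 8:37 - 6:19 = 138 minutes
Angular displacement: 138 x 0.5 = 69 degrees

Final answer: 69 degrees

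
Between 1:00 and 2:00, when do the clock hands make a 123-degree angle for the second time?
At t minutes past 1:00, the hour hand is at 30 x 1 + 0.5t degrees and the minute hand is at 6t degrees.
The smaller angle between them is 123 degrees when |30H - 5.5t| = 123 or |30H - 5.5t| = 237.
With H = 1, solve 30 x 1 - 5.5t = +/- target for each target:
  t = (30 x 1 - 123) / 5.5 = -16.91 (outside (0, 60))
  t = (30 x 1 + 123) / 5.5 = 27.82
  t = (30 x 1 - 237) / 5.5 = -37.64 (outside (0, 60))
  t = (30 x 1 + 237) / 5.5 = 48.55
Valid solutions in (0, 60): {27.82, 48.55} minutes.
The second occurrence is t = 48.55 minutes.
The hands form a 123-degree angle at 48.55 minutes past 1:00.

Final answer: 48.55 minutes past 1:00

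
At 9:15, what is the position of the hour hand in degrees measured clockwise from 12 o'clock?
The hour hand moves 30 degrees per hour and 0.5 degrees per minute.
At 9:15: (9) x 30 + 15 x 0.5 = 270 + 7.5 = 277.5 degrees

Final answer: 277.5 degrees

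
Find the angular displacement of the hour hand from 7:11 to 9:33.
The hour hand moves 0.5 degrees per minute.
Time elapsed: 9:33 - 7:11 = 142 minutes
Angular displacement: 142 x 0.5 = 71 degrees

Final answer: 71 degrees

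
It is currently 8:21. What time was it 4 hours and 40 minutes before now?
Starting time: 8:21 = 501 total minutes past 12:00
Subtracting: 4 hours and 40 minutes = 280 minutes
501 - 280 = 221 minutes
= 3 hours and 41 minutes past 12:00 = 3:41

Final answer: 3:41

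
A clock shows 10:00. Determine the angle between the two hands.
Hour hand position: 10 x 30 + 0 x 0.5 = 300 degrees
Minute hand position: 0 x 6 = 0 degrees
Difference: |300 - 0| = 300 degrees
Since 300 > 180, the smaller angle is 360 - 300 = 60 degrees

Final answer: 60 degrees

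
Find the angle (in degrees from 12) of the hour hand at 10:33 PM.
The hour hand moves 30 degrees per hour and 0.5 degrees per minute.
At 10:33: (10) x 30 + 33 x 0.5 = 300 + 16.5 = 316.5 degrees

Final answer: 316.5 degrees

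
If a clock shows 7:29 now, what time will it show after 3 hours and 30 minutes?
Starting time: 7:29
Adding 30 minutes to 29 minutes: 29 + 30 = 59 minutes
Adding 3 hours: 7 + 3 = 10
Final time: 10:59

Final answer: 10:59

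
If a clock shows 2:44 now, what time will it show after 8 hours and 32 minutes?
Starting time: 2:44
Adding 32 minutes to 44 minutes: 44 + 32 = 76 minutes = 1 hour and 16 minutes
Adding 8 hours: 2 + 8 + 1 (carry) = 11
Final time: 11:16

Final answer: 11:16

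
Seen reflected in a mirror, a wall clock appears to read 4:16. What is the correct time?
Reflection across the vertical (12-6) axis maps a hand at angle A degrees to (360 - A) degrees, which sends a reading of T minutes past 12:00 to (720 - T) minutes past 12:00.
Mirror reads 4:16 = 256 minutes past 12:00.
Actual time: (720 - 256) mod 720 = 464 minutes = 7:44.

Final answer: 7:44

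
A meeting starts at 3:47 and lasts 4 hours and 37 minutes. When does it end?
Starting time: 3:47
Adding 37 minutes to 47 minutes: 47 + 37 = 84 minutes = 1 hour and 24 minutes
Adding 4 hours: 3 + 4 + 1 (carry) = 8
Final time: 8:24

Final answer: 8:24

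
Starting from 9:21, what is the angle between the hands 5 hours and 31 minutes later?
First find the time 5 hours and 31 minutes after 9:21.
Total minutes: 9 x 60 + 21 + 5 x 60 + 31 = 892.
892 mod 720 = 172 minutes = 2:52.
Now compute the angle at 2:52:
Hour hand: 2 x 30 + 52 x 0.5 = 86 degrees
Minute hand: 52 x 6 = 312 degrees
Difference: |86 - 312| = 226 degrees
Smaller angle: 360 - 226 = 134 degrees

Final answer: 134 degrees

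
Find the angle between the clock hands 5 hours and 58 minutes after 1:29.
First find the time 5 hours and 58 minutes after 1:29.
Total minutes: 1 x 60 + 29 + 5 x 60 + 58 = 447.
447 mod 720 = 447 minutes = 7:27.
Now compute the angle at 7:27:
Hour hand: 7 x 30 + 27 x 0.5 = 223.5 degrees
Minute hand: 27 x 6 = 162 degrees
Difference: |223.5 - 162| = 61.5 degrees
The angle is 61.5 degrees

Final answer: 61.5 degrees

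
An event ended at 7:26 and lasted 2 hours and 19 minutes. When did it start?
Starting time: 7:26 = 446 total minutes past 12:00
Subtracting: 2 hours and 19 minutes = 139 minutes
446 - 139 = 307 minutes
= 5 hours and 7 minutes past 12:00 = 5:07

Final answer: 5:07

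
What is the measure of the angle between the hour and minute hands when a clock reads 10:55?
Hour hand position: 10 x 30 + 55 x 0.5 = 327.5 degrees
Minute hand position: 55 x 6 = 330 degrees
Difference: |327.5 - 330| = 2.5 degrees
The angle between the hands is 2.5 degrees

Final answer: 2.5 degrees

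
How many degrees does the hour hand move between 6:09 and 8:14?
The hour hand moves 0.5 degrees per minute.
Time elapsed: 8:14 - 6:09 = 125 minutes
Angular displacement: 125 x 0.5 = 62.5 degrees

Final answer: 62.5 degrees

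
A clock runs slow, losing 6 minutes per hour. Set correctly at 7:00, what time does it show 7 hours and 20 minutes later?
For every 60 true minutes, the faulty clock advances 60 - 6 = 54 minutes.
True elapsed: 7 hours and 20 minutes = 440 minutes.
Faulty clock advances: 440 x 54/60 = 396 minutes (drift: 44 minutes behind).
Shown time: 7:00 + 396 minutes = 1:36.

Final answer: 1:36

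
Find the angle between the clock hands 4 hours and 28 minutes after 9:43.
First find the time 4 hours and 28 minutes after 9:43.
Total minutes: 9 x 60 + 43 + 4 x 60 + 28 = 851.
851 mod 720 = 131 minutes = 2:11.
Now compute the angle at 2:11:
Hour hand: 2 x 30 + 11 x 0.5 = 65.5 degrees
Minute hand: 11 x 6 = 66 degrees
Difference: |65.5 - 66| = 0.5 degrees
The angle is 0.5 degrees

Final answer: 0.5 degrees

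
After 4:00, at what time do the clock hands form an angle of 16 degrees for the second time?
At t minutes past 4:00, the hour hand is at 30 x 4 + 0.5t degrees and the minute hand is at 6t degrees.
The smaller angle between them is 16 degrees when |30H - 5.5t| = 16 or |30H - 5.5t| = 344.
With H = 4, solve 30 x 4 - 5.5t = +/- target for each target:
  t = (30 x 4 - 16) / 5.5 = 18.91
  t = (30 x 4 + 16) / 5.5 = 24.73
  t = (30 x 4 - 344) / 5.5 = -40.73 (outside (0, 60))
  t = (30 x 4 + 344) / 5.5 = 84.36 (outside (0, 60))
Valid solutions in (0, 60): {18.91, 24.73} minutes.
The second occurrence is t = 24.73 minutes.
The hands form a 16-degree angle at 24.73 minutes past 4:00.

Final answer: 24.73 minutes past 4:00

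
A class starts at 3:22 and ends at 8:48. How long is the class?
From 3:22 to 8:48:
(8 x 60 + 48) - (3 x 60 + 22) = 528 - 202 = 326 minutes
= 5 hours and 26 minutes

Final answer: 5 hours and 26 minutes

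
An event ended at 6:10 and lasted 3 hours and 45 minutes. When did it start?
Starting time: 6:10 = 370 total minutes past 12:00
Subtracting: 3 hours and 45 minutes = 225 minutes
370 - 225 = 145 minutes
= 2 hours and 25 minutes past 12:00 = 2:25

Final answer: 2:25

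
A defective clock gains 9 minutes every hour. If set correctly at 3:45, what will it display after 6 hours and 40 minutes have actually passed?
For every 60 true minutes, the faulty clock advances 60 + 9 = 69 minutes.
True elapsed: 6 hours and 40 minutes = 400 minutes.
Faulty clock advances: 400 x 69/60 = 460 minutes (drift: 60 minutes ahead).
Shown time: 3:45 + 460 minutes = 11:25.

Final answer: 11:25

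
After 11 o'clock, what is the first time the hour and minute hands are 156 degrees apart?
At t minutes past 11:00, the hour hand is at 30 x 11 + 0.5t degrees and the minute hand is at 6t degrees.
The smaller angle between them is 156 degrees when |30H - 5.5t| = 156 or |30H - 5.5t| = 204.
With H = 11, solve 30 x 11 - 5.5t = +/- target for each target:
  t = (30 x 11 - 156) / 5.5 = 31.64
  t = (30 x 11 + 156) / 5.5 = 88.36 (outside (0, 60))
  t = (30 x 11 - 204) / 5.5 = 22.91
  t = (30 x 11 + 204) / 5.5 = 97.09 (outside (0, 60))
Valid solutions in (0, 60): {22.91, 31.64} minutes.
The first occurrence is t = 22.91 minutes.
The hands form a 156-degree angle at 22.91 minutes past 11:00.

Final answer: 22.91 minutes past 11:00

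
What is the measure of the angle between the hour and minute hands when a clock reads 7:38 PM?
Hour hand position: 7 x 30 + 38 x 0.5 = 229 degrees
Minute hand position: 38 x 6 = 228 degrees
Difference: |229 - 228| = 1 degrees
The angle between the hands is 1 degrees

Final answer: 1 degrees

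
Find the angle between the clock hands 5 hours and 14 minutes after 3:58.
First find the time 5 hours and 14 minutes after 3:58.
Total minutes: 3 x 60 + 58 + 5 x 60 + 14 = 552.
552 mod 720 = 552 minutes = 9:12.
Now compute the angle at 9:12:
Hour hand: 9 x 30 + 12 x 0.5 = 276 degrees
Minute hand: 12 x 6 = 72 degrees
Difference: |276 - 72| = 204 degrees
Smaller angle: 360 - 204 = 156 degrees

Final answer: 156 degrees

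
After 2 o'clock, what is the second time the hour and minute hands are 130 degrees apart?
At t minutes past 2:00, the hour hand is at 30 x 2 + 0.5t degrees and the minute hand is at 6t degrees.
The smaller angle between them is 130 degrees when |30H - 5.5t| = 130 or |30H - 5.5t| = 230.
With H = 2, solve 30 x 2 - 5.5t = +/- target for each target:
  t = (30 x 2 - 130) / 5.5 = -12.73 (outside (0, 60))
  t = (30 x 2 + 130) / 5.5 = 34.55
  t = (30 x 2 - 230) / 5.5 = -30.91 (outside (0, 60))
  t = (30 x 2 + 230) / 5.5 = 52.73
Valid solutions in (0, 60): {34.55, 52.73} minutes.
The second occurrence is t = 52.73 minutes.
The hands form a 130-degree angle at 52.73 minutes past 2:00.

Final answer: 52.73 minutes past 2:00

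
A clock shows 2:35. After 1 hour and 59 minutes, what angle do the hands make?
First find the time 1 hour and 59 minutes after 2:35.
Total minutes: 2 x 60 + 35 + 1 x 60 + 59 = 274.
274 mod 720 = 274 minutes = 4:34.
Now compute the angle at 4:34:
Hour hand: 4 x 30 + 34 x 0.5 = 137 degrees
Minute hand: 34 x 6 = 204 degrees
Difference: |137 - 204| = 67 degrees
The angle is 67 degrees

Final answer: 67 degrees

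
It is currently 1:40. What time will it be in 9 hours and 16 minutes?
Starting time: 1:40
Adding 16 minutes to 40 minutes: 40 + 16 = 56 minutes
Adding 9 hours: 1 + 9 = 10
Final time: 10:56

Final answer: 10:56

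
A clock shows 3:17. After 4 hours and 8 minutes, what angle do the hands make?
First find the time 4 hours and 8 minutes after 3:17.
Total minutes: 3 x 60 + 17 + 4 x 60 + 8 = 445.
445 mod 720 = 445 minutes = 7:25.
Now compute the angle at 7:25:
Hour hand: 7 x 30 + 25 x 0.5 = 222.5 degrees
Minute hand: 25 x 6 = 150 degrees
Difference: |222.5 - 150| = 72.5 degrees
The angle is 72.5 degrees

Final answer: 72.5 degrees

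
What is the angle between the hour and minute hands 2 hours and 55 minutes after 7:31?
First find the time 2 hours and 55 minutes after 7:31.
Total minutes: 7 x 60 + 31 + 2 x 60 + 55 = 626.
626 mod 720 = 626 minutes = 10:26.
Now compute the angle at 10:26:
Hour hand: 10 x 30 + 26 x 0.5 = 313 degrees
Minute hand: 26 x 6 = 156 degrees
Difference: |313 - 156| = 157 degrees
The angle is 157 degrees

Final answer: 157 degrees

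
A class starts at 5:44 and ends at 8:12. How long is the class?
From 5:44 to 8:12:
(8 x 60 + 12) - (5 x 60 + 44) = 492 - 344 = 148 minutes
= 2 hours and 28 minutes

Final answer: 2 hours and 28 minutes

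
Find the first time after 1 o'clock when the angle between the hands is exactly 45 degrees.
At t minutes past 1:00, the hour hand is at 30 x 1 + 0.5t degrees and the minute hand is at 6t degrees.
The smaller angle between them is 45 degrees when |30H - 5.5t| = 45 or |30H - 5.5t| = 315.
With H = 1, solve 30 x 1 - 5.5t = +/- target for each target:
  t = (30 x 1 - 45) / 5.5 = -2.73 (outside (0, 60))
  t = (30 x 1 + 45) / 5.5 = 13.64
  t = (30 x 1 - 315) / 5.5 = -51.82 (outside (0, 60))
  t = (30 x 1 + 315) / 5.5 = 62.73 (outside (0, 60))
Valid solutions in (0, 60): {13.64} minutes.
The first occurrence is t = 13.64 minutes.
The hands form a 45-degree angle at 13.64 minutes past 1:00.

Final answer: 13.64 minutes past 1:00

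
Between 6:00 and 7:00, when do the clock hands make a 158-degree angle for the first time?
At t minutes past 6:00, the hour hand is at 30 x 6 + 0.5t degrees and the minute hand is at 6t degrees.
The smaller angle between them is 158 degrees when |30H - 5.5t| = 158 or |30H - 5.5t| = 202.
With H = 6, solve 30 x 6 - 5.5t = +/- target for each target:
  t = (30 x 6 - 158) / 5.5 = 4
  t = (30 x 6 + 158) / 5.5 = 61.45 (outside (0, 60))
  t = (30 x 6 - 202) / 5.5 = -4 (outside (0, 60))
  t = (30 x 6 + 202) / 5.5 = 69.45 (outside (0, 60))
Valid solutions in (0, 60): {4} minutes.
The first occurrence is t = 4 minutes.
The hands form a 158-degree angle at 4 minutes past 6:00.

Final answer: 4 minutes past 6:00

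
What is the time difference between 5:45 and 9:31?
From 5:45 to 9:31:
(9 x 60 + 31) - (5 x 60 + 45) = 571 - 345 = 226 minutes
= 3 hours and 46 minutes

Final answer: 3 hours and 46 minutes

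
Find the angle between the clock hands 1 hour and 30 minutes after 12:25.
First find the time 1 hour and 30 minutes after 12:25.
Total minutes: 12 x 60 + 25 + 1 x 60 + 30 = 835.
835 mod 720 = 115 minutes = 1:55.
Now compute the angle at 1:55:
Hour hand: 1 x 30 + 55 x 0.5 = 57.5 degrees
Minute hand: 55 x 6 = 330 degrees
Difference: |57.5 - 330| = 272.5 degrees
Smaller angle: 360 - 272.5 = 87.5 degrees

Final answer: 87.5 degrees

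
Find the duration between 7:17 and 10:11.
From 7:17 to 10:11:
(10 x 60 + 11) - (7 x 60 + 17) = 611 - 437 = 174 minutes
= 2 hours and 54 minutes

Final answer: 2 hours and 54 minutes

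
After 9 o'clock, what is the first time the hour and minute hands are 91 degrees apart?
At t minutes past 9:00, the hour hand is at 30 x 9 + 0.5t degrees and the minute hand is at 6t degrees.
The smaller angle between them is 91 degrees when |30H - 5.5t| = 91 or |30H - 5.5t| = 269.
With H = 9, solve 30 x 9 - 5.5t = +/- target for each target:
  t = (30 x 9 - 91) / 5.5 = 32.55
  t = (30 x 9 + 91) / 5.5 = 65.64 (outside (0, 60))
  t = (30 x 9 - 269) / 5.5 = 0.18
  t = (30 x 9 + 269) / 5.5 = 98 (outside (0, 60))
Valid solutions in (0, 60): {0.18, 32.55} minutes.
The first occurrence is t = 0.18 minutes.
The hands form a 91-degree angle at 0.18 minutes past 9:00.

Final answer: 0.18 minutes past 9:00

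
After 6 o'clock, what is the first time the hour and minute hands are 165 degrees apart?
At t minutes past 6:00, the hour hand is at 30 x 6 + 0.5t degrees and the minute hand is at 6t degrees.
The smaller angle between them is 165 degrees when |30H - 5.5t| = 165 or |30H - 5.5t| = 195.
With H = 6, solve 30 x 6 - 5.5t = +/- target for each target:
  t = (30 x 6 - 165) / 5.5 = 2.73
  t = (30 x 6 + 165) / 5.5 = 62.73 (outside (0, 60))
  t = (30 x 6 - 195) / 5.5 = -2.73 (outside (0, 60))
  t = (30 x 6 + 195) / 5.5 = 68.18 (outside (0, 60))
Valid solutions in (0, 60): {2.73} minutes.
The first occurrence is t = 2.73 minutes.
The hands form a 165-degree angle at 2.73 minutes past 6:00.

Final answer: 2.73 minutes past 6:00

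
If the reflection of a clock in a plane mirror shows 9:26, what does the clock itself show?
Reflection across the vertical (12-6) axis maps a hand at angle A degrees to (360 - A) degrees, which sends a reading of T minutes past 12:00 to (720 - T) minutes past 12:00.
Mirror reads 9:26 = 566 minutes past 12:00.
Actual time: (720 - 566) mod 720 = 154 minutes = 2:34.

Final answer: 2:34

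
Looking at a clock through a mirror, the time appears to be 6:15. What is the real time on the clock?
Reflection across the vertical (12-6) axis maps a hand at angle A degrees to (360 - A) degrees, which sends a reading of T minutes past 12:00 to (720 - T) minutes past 12:00.
Mirror reads 6:15 = 375 minutes past 12:00.
Actual time: (720 - 375) mod 720 = 345 minutes = 5:45.

Final answer: 5:45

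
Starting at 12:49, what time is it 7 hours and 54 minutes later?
Starting time: 12:49
Adding 54 minutes to 49 minutes: 49 + 54 = 103 minutes = 1 hour and 43 minutes
Adding 7 hours: 12 + 7 + 1 (carry) = 20 - 12 = 8
Final time: 8:43

Final answer: 8:43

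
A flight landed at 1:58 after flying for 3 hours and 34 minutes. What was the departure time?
Starting time: 1:58 = 118 total minutes past 12:00
Subtracting: 3 hours and 34 minutes = 214 minutes
118 - 214 = -96 (negative, add 12 hours = 720) = 624 minutes
= 10 hours and 24 minutes past 12:00 = 10:24

Final answer: 10:24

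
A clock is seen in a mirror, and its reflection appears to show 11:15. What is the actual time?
Reflection across the vertical (12-6) axis maps a hand at angle A degrees to (360 - A) degrees, which sends a reading of T minutes past 12:00 to (720 - T) minutes past 12:00.
Mirror reads 11:15 = 675 minutes past 12:00.
Actual time: (720 - 675) mod 720 = 45 minutes = 12:45.

Final answer: 12:45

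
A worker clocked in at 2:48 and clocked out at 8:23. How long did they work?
From 2:48 to 8:23:
(8 x 60 + 23) - (2 x 60 + 48) = 503 - 168 = 335 minutes
= 5 hours and 35 minutes

Final answer: 5 hours and 35 minutes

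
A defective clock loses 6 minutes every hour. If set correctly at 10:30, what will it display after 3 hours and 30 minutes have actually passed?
For every 60 true minutes, the faulty clock advances 60 - 6 = 54 minutes.
True elapsed: 3 hours and 30 minutes = 210 minutes.
Faulty clock advances: 210 x 54/60 = 189 minutes (drift: 21 minutes behind).
Shown time: 10:30 + 189 minutes = 1:39.

Final answer: 1:39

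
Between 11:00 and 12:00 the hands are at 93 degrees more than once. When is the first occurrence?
At t minutes past 11:00, the hour hand is at 30 x 11 + 0.5t degrees and the minute hand is at 6t degrees.
The smaller angle between them is 93 degrees when |30H - 5.5t| = 93 or |30H - 5.5t| = 267.
With H = 11, solve 30 x 11 - 5.5t = +/- target for each target:
  t = (30 x 11 - 93) / 5.5 = 43.09
  t = (30 x 11 + 93) / 5.5 = 76.91 (outside (0, 60))
  t = (30 x 11 - 267) / 5.5 = 11.45
  t = (30 x 11 + 267) / 5.5 = 108.55 (outside (0, 60))
Valid solutions in (0, 60): {11.45, 43.09} minutes.
The first occurrence is t = 11.45 minutes.
The hands form a 93-degree angle at 11.45 minutes past 11:00.

Final answer: 11.45 minutes past 11:00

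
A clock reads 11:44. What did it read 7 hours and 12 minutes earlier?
Starting time: 11:44 = 704 total minutes past 12:00
Subtracting: 7 hours and 12 minutes = 432 minutes
704 - 432 = 272 minutes
= 4 hours and 32 minutes past 12:00 = 4:32

Final answer: 4:32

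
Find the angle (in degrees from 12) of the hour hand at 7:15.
The hour hand moves 30 degrees per hour and 0.5 degrees per minute.
At 7:15: (7) x 30 + 15 x 0.5 = 210 + 7.5 = 217.5 degrees

Final answer: 217.5 degrees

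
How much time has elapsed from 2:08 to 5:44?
From 2:08 to 5:44:
(5 x 60 + 44) - (2 x 60 + 8) = 344 - 128 = 216 minutes
= 3 hours and 36 minutes

Final answer: 3 hours and 36 minutes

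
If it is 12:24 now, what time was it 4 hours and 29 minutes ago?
Starting time: 12:24 = 24 total minutes past 12:00
Subtracting: 4 hours and 29 minutes = 269 minutes
24 - 269 = -245 (negative, add 12 hours = 720) = 475 minutes
= 7 hours and 55 minutes past 12:00 = 7:55

Final answer: 7:55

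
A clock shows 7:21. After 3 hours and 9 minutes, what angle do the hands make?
First find the time 3 hours and 9 minutes after 7:21.
Total minutes: 7 x 60 + 21 + 3 x 60 + 9 = 630.
630 mod 720 = 630 minutes = 10:30.
Now compute the angle at 10:30:
Hour hand: 10 x 30 + 30 x 0.5 = 315 degrees
Minute hand: 30 x 6 = 180 degrees
Difference: |315 - 180| = 135 degrees
The angle is 135 degrees

Final answer: 135 degrees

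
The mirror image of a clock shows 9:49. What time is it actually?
Reflection across the vertical (12-6) axis maps a hand at angle A degrees to (360 - A) degrees, which sends a reading of T minutes past 12:00 to (720 - T) minutes past 12:00.
Mirror reads 9:49 = 589 minutes past 12:00.
Actual time: (720 - 589) mod 720 = 131 minutes = 2:11.

Final answer: 2:11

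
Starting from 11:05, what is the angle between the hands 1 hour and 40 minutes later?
First find the time 1 hour and 40 minutes after 11:05.
Total minutes: 11 x 60 + 5 + 1 x 60 + 40 = 765.
765 mod 720 = 45 minutes = 12:45.
Now compute the angle at 12:45:
Hour hand: 0 x 30 + 45 x 0.5 = 22.5 degrees
Minute hand: 45 x 6 = 270 degrees
Difference: |22.5 - 270| = 247.5 degrees
Smaller angle: 360 - 247.5 = 112.5 degrees

Final answer: 112.5 degrees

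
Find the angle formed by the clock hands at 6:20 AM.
Hour hand position: 6 x 30 + 20 x 0.5 = 190 degrees
Minute hand position: 20 x 6 = 120 degrees
Difference: |190 - 120| = 70 degrees
The angle between the hands is 70 degrees

Final answer: 70 degrees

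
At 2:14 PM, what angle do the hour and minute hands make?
Hour hand position: 2 x 30 + 14 x 0.5 = 67 degrees
Minute hand position: 14 x 6 = 84 degrees
Difference: |67 - 84| = 17 degrees
The angle between the hands is 17 degrees

Final answer: 17 degrees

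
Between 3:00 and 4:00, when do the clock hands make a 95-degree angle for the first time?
At t minutes past 3:00, the hour hand is at 30 x 3 + 0.5t degrees and the minute hand is at 6t degrees.
The smaller angle between them is 95 degrees when |30H - 5.5t| = 95 or |30H - 5.5t| = 265.
With H = 3, solve 30 x 3 - 5.5t = +/- target for each target:
  t = (30 x 3 - 95) / 5.5 = -0.91 (outside (0, 60))
  t = (30 x 3 + 95) / 5.5 = 33.64
  t = (30 x 3 - 265) / 5.5 = -31.82 (outside (0, 60))
  t = (30 x 3 + 265) / 5.5 = 64.55 (outside (0, 60))
Valid solutions in (0, 60): {33.64} minutes.
The first occurrence is t = 33.64 minutes.
The hands form a 95-degree angle at 33.64 minutes past 3:00.

Final answer: 33.64 minutes past 3:00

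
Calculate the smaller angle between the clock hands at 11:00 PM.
Hour hand position: 11 x 30 + 0 x 0.5 = 330 degrees
Minute hand position: 0 x 6 = 0 degrees
Difference: |330 - 0| = 330 degrees
Since 330 > 180, the smaller angle is 360 - 330 = 30 degrees

Final answer: 30 degrees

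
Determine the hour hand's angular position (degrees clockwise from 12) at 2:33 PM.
The hour hand moves 30 degrees per hour and 0.5 degrees per minute.
At 2:33: (2) x 30 + 33 x 0.5 = 60 + 16.5 = 76.5 degrees

Final answer: 76.5 degrees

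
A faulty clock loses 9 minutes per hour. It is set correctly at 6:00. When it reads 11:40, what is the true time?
For every 60 true minutes, the faulty clock advances 51 minutes, so 1 faulty-clock minute corresponds to 60/51 true minutes.
From 6:00 to 11:40 on the faulty dial is 340 minutes.
True elapsed: 340 x 60/51 = 400 minutes = 6 hours and 40 minutes.
True time: 6:00 + 6 hours and 40 minutes = 12:40.

Final answer: 12:40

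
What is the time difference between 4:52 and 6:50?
From 4:52 to 6:50:
(6 x 60 + 50) - (4 x 60 + 52) = 410 - 292 = 118 minutes
= 1 hour and 58 minutes

Final answer: 1 hour and 58 minutes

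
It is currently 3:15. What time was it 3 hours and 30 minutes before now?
Starting time: 3:15 = 195 total minutes past 12:00
Subtracting: 3 hours and 30 minutes = 210 minutes
195 - 210 = -15 (negative, add 12 hours = 720) = 705 minutes
= 11 hours and 45 minutes past 12:00 = 11:45

Final answer: 11:45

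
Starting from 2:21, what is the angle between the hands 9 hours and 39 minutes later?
First find the time 9 hours and 39 minutes after 2:21.
Total minutes: 2 x 60 + 21 + 9 x 60 + 39 = 720.
720 mod 720 = 0 minutes = 12:00.
Now compute the angle at 12:00:
Hour hand: 0 x 30 + 0 x 0.5 = 0 degrees
Minute hand: 0 x 6 = 0 degrees
Difference: |0 - 0| = 0 degrees
The angle is 0 degrees

Final answer: 0 degrees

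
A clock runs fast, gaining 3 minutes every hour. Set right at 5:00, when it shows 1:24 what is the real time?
For every 60 true minutes, the faulty clock advances 63 minutes, so 1 faulty-clock minute corresponds to 60/63 true minutes.
From 5:00 to 1:24 on the faulty dial is 504 minutes.
True elapsed: 504 x 60/63 = 480 minutes = 8 hours.
True time: 5:00 + 8 hours = 1:00.

Final answer: 1:00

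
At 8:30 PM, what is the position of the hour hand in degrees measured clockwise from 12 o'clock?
The hour hand moves 30 degrees per hour and 0.5 degrees per minute.
At 8:30: (8) x 30 + 30 x 0.5 = 240 + 15 = 255 degrees

Final answer: 255 degrees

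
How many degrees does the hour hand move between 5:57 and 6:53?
The hour hand moves 0.5 degrees per minute.
Time elapsed: 6:53 - 5:57 = 56 minutes
Angular displacement: 56 x 0.5 = 28 degrees

Final answer: 28 degrees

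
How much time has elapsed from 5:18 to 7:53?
From 5:18 to 7:53:
(7 x 60 + 53) - (5 x 60 + 18) = 473 - 318 = 155 minutes
= 2 hours and 35 minutes

Final answer: 2 hours and 35 minutes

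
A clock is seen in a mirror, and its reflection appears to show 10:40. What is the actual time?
Reflection across the vertical (12-6) axis maps a hand at angle A degrees to (360 - A) degrees, which sends a reading of T minutes past 12:00 to (720 - T) minutes past 12:00.
Mirror reads 10:40 = 640 minutes past 12:00.
Actual time: (720 - 640) mod 720 = 80 minutes = 1:20.

Final answer: 1:20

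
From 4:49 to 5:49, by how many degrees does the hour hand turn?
The hour hand moves 0.5 degrees per minute.
Time elapsed: 5:49 - 4:49 = 60 minutes
Angular displacement: 60 x 0.5 = 30 degrees

Final answer: 30 degrees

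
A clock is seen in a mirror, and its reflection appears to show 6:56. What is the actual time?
Reflection across the vertical (12-6) axis maps a hand at angle A degrees to (360 - A) degrees, which sends a reading of T minutes past 12:00 to (720 - T) minutes past 12:00.
Mirror reads 6:56 = 416 minutes past 12:00.
Actual time: (720 - 416) mod 720 = 304 minutes = 5:04.

Final answer: 5:04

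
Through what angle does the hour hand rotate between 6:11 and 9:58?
The hour hand moves 0.5 degrees per minute.
Time elapsed: 9:58 - 6:11 = 227 minutes
Angular displacement: 227 x 0.5 = 113.5 degrees

Final answer: 113.5 degrees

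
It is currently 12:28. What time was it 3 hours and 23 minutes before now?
Starting time: 12:28 = 28 total minutes past 12:00
Subtracting: 3 hours and 23 minutes = 203 minutes
28 - 203 = -175 (negative, add 12 hours = 720) = 545 minutes
= 9 hours and 5 minutes past 12:00 = 9:05

Final answer: 9:05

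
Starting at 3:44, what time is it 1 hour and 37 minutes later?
Starting time: 3:44
Adding 37 minutes to 44 minutes: 44 + 37 = 81 minutes = 1 hour and 21 minutes
Adding 1 hour: 3 + 1 + 1 (carry) = 5
Final time: 5:21

Final answer: 5:21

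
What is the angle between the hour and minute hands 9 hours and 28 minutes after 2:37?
First find the time 9 hours and 28 minutes after 2:37.
Total minutes: 2 x 60 + 37 + 9 x 60 + 28 = 725.
725 mod 720 = 5 minutes = 12:05.
Now compute the angle at 12:05:
Hour hand: 0 x 30 + 5 x 0.5 = 2.5 degrees
Minute hand: 5 x 6 = 30 degrees
Difference: |2.5 - 30| = 27.5 degrees
The angle is 27.5 degrees

Final answer: 27.5 degrees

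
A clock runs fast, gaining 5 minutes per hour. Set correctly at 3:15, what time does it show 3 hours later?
For every 60 true minutes, the faulty clock advances 60 + 5 = 65 minutes.
True elapsed: 3 hours = 180 minutes.
Faulty clock advances: 180 x 65/60 = 195 minutes (drift: 15 minutes ahead).
Shown time: 3:15 + 195 minutes = 6:30.

Final answer: 6:30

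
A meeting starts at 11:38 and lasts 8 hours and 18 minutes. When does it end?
Starting time: 11:38
Adding 18 minutes to 38 minutes: 38 + 18 = 56 minutes
Adding 8 hours: 11 + 8 = 19 - 12 = 7
Final time: 7:56

Final answer: 7:56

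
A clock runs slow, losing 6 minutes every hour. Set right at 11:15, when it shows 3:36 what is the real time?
For every 60 true minutes, the faulty clock advances 54 minutes, so 1 faulty-clock minute corresponds to 60/54 true minutes.
From 11:15 to 3:36 on the faulty dial is 261 minutes.
True elapsed: 261 x 60/54 = 290 minutes = 4 hours and 50 minutes.
True time: 11:15 + 4 hours and 50 minutes = 4:05.

Final answer: 4:05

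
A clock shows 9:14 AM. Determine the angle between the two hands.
Hour hand position: 9 x 30 + 14 x 0.5 = 277 degrees
Minute hand position: 14 x 6 = 84 degrees
Difference: |277 - 84| = 193 degrees
Since 193 > 180, the smaller angle is 360 - 193 = 167 degrees

Final answer: 167 degrees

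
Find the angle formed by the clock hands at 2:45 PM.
Hour hand position: 2 x 30 + 45 x 0.5 = 82.5 degrees
Minute hand position: 45 x 6 = 270 degrees
Difference: |82.5 - 270| = 187.5 degrees
Since 187.5 > 180, the smaller angle is 360 - 187.5 = 172.5 degrees

Final answer: 172.5 degrees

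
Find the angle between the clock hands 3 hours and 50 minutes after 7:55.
First find the time 3 hours and 50 minutes after 7:55.
Total minutes: 7 x 60 + 55 + 3 x 60 + 50 = 705.
705 mod 720 = 705 minutes = 11:45.
Now compute the angle at 11:45:
Hour hand: 11 x 30 + 45 x 0.5 = 352.5 degrees
Minute hand: 45 x 6 = 270 degrees
Difference: |352.5 - 270| = 82.5 degrees
The angle is 82.5 degrees

Final answer: 82.5 degrees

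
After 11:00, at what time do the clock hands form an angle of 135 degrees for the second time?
At t minutes past 11:00, the hour hand is at 30 x 11 + 0.5t degrees and the minute hand is at 6t degrees.
The smaller angle between them is 135 degrees when |30H - 5.5t| = 135 or |30H - 5.5t| = 225.
With H = 11, solve 30 x 11 - 5.5t = +/- target for each target:
  t = (30 x 11 - 135) / 5.5 = 35.45
  t = (30 x 11 + 135) / 5.5 = 84.55 (outside (0, 60))
  t = (30 x 11 - 225) / 5.5 = 19.09
  t = (30 x 11 + 225) / 5.5 = 100.91 (outside (0, 60))
Valid solutions in (0, 60): {19.09, 35.45} minutes.
The second occurrence is t = 35.45 minutes.
The hands form a 135-degree angle at 35.45 minutes past 11:00.

Final answer: 35.45 minutes past 11:00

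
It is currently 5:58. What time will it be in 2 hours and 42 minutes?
Starting time: 5:58
Adding 42 minutes to 58 minutes: 58 + 42 = 100 minutes = 1 hour and 40 minutes
Adding 2 hours: 5 + 2 + 1 (carry) = 8
Final time: 8:40

Final answer: 8:40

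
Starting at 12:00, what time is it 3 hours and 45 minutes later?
Starting time: 12:00
Adding 45 minutes to 0 minutes: 0 + 45 = 45 minutes
Adding 3 hours: 12 + 3 = 15 - 12 = 3
Final time: 3:45

Final answer: 3:45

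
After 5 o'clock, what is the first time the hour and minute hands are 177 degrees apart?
At t minutes past 5:00, the hour hand is at 30 x 5 + 0.5t degrees and the minute hand is at 6t degrees.
The smaller angle between them is 177 degrees when |30H - 5.5t| = 177 or |30H - 5.5t| = 183.
With H = 5, solve 30 x 5 - 5.5t = +/- target for each target:
  t = (30 x 5 - 177) / 5.5 = -4.91 (outside (0, 60))
  t = (30 x 5 + 177) / 5.5 = 59.45
  t = (30 x 5 - 183) / 5.5 = -6 (outside (0, 60))
  t = (30 x 5 + 183) / 5.5 = 60.55 (outside (0, 60))
Valid solutions in (0, 60): {59.45} minutes.
The first occurrence is t = 59.45 minutes.
The hands form a 177-degree angle at 59.45 minutes past 5:00.

Final answer: 59.45 minutes past 5:00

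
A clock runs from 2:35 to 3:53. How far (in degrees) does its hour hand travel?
The hour hand moves 0.5 degrees per minute.
Time elapsed: 3:53 - 2:35 = 78 minutes
Angular displacement: 78 x 0.5 = 39 degrees

Final answer: 39 degrees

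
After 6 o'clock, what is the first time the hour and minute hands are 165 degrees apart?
At t minutes past 6:00, the hour hand is at 30 x 6 + 0.5t degrees and the minute hand is at 6t degrees.
The smaller angle between them is 165 degrees when |30H - 5.5t| = 165 or |30H - 5.5t| = 195.
With H = 6, solve 30 x 6 - 5.5t = +/- target for each target:
  t = (30 x 6 - 165) / 5.5 = 2.73
  t = (30 x 6 + 165) / 5.5 = 62.73 (outside (0, 60))
  t = (30 x 6 - 195) / 5.5 = -2.73 (outside (0, 60))
  t = (30 x 6 + 195) / 5.5 = 68.18 (outside (0, 60))
Valid solutions in (0, 60): {2.73} minutes.
The first occurrence is t = 2.73 minutes.
The hands form a 165-degree angle at 2.73 minutes past 6:00.

Final answer: 2.73 minutes past 6:00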